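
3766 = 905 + 2861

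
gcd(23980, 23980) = 23980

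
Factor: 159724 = 2^2*73^1*547^1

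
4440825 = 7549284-3108459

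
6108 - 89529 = -83421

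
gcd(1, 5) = 1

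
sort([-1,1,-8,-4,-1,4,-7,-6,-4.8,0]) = [-8,-7,-6,-4.8,-4,-1,-1,0,1,4]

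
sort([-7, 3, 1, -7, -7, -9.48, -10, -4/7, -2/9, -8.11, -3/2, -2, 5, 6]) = [-10, -9.48, -8.11, -7, -7, -7, -2, -3/2, -4/7, -2/9, 1, 3, 5, 6]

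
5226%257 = 86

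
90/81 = 10/9 ≈ 1.11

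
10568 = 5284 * 2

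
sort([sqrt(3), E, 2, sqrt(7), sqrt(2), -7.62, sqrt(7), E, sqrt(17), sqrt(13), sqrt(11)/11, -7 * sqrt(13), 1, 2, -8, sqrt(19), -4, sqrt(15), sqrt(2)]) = [-7 * sqrt(13), -8, -7.62, -4, sqrt(11)/11, 1, sqrt(2), sqrt(2), sqrt(3), 2, 2, sqrt(7), sqrt(7), E, E, sqrt(13), sqrt(15), sqrt(17), sqrt(19)]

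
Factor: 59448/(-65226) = -1*2^2*7^(-1)*1553^(-1)*2477^1 = -9908/10871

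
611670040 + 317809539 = 929479579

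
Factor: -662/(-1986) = 3^(-1) = 1/3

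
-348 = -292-56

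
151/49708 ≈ 0.00304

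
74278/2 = 37139 = 37139.00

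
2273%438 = 83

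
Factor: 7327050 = 2^1 * 3^1 * 5^2 * 48847^1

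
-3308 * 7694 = -25451752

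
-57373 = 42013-99386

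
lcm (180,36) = 180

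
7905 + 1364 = 9269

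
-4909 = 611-5520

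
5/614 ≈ 0.00814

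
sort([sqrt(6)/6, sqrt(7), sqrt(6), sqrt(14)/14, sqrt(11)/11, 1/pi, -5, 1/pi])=[-5, sqrt(14)/14, sqrt(11)/11, 1/pi, 1/pi, sqrt(6)/6, sqrt(6), sqrt(7)]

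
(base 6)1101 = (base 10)253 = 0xfd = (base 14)141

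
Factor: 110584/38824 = 211^(-1)*601^1 = 601/211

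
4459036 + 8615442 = 13074478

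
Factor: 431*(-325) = -1*5^2*13^1*431^1 = -140075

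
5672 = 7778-2106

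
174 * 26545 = 4618830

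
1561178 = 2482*629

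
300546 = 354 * 849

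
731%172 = 43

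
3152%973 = 233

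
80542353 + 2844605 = 83386958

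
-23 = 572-595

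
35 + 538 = 573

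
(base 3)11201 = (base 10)127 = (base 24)57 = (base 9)151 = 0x7f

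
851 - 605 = 246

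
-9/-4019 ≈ 0.00224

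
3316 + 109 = 3425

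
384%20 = 4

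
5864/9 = 651 + 5/9 ≈ 651.56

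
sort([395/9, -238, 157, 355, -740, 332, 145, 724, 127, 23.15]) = [-740, -238, 23.15, 395/9, 127, 145, 157, 332, 355, 724]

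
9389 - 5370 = 4019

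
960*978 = 938880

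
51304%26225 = 25079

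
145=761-616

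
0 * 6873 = 0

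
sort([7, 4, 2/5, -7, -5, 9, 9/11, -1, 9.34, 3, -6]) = [-7, -6, -5, -1, 2/5, 9/11, 3, 4, 7, 9, 9.34]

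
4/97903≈0.0000409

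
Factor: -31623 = -1*3^1*83^1*127^1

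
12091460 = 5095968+6995492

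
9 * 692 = 6228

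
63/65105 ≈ 0.000968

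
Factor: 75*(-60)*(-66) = 2^3*3^3*5^3*11^1 = 297000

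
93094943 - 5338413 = 87756530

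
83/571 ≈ 0.145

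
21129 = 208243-187114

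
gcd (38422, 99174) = 2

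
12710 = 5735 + 6975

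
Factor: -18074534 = -1*2^1*43^1*210169^1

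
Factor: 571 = 571^1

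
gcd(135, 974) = 1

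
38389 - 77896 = -39507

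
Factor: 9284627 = 11^1 * 61^1 * 101^1 * 137^1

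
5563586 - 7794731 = -2231145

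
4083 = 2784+1299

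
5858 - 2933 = 2925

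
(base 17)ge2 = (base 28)65k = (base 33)4fd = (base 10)4864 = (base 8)11400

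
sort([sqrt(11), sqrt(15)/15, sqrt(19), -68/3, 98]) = [-68/3, sqrt(15)/15, sqrt(11), sqrt(19), 98]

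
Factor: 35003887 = 37^1*397^1*2383^1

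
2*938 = 1876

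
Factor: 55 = 5^1 * 11^1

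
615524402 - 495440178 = 120084224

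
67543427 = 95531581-27988154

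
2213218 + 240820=2454038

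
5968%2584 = 800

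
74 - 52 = 22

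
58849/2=29424 + 1/2=29424.50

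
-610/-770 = 61/77 ≈ 0.792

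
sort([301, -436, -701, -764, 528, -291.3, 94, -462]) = [-764, -701, -462, -436, -291.3, 94, 301, 528]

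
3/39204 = 1/13068 ≈ 0.0000765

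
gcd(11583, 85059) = 117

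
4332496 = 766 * 5656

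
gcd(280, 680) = 40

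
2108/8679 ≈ 0.243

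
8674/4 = 2168+1/2 = 2168.50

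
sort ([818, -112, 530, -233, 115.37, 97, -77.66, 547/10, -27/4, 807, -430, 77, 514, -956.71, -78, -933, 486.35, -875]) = [-956.71, -933, -875, -430, -233, -112, -78, -77.66, -27/4, 547/10, 77, 97, 115.37, 486.35, 514, 530, 807, 818]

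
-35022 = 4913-39935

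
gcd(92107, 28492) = 1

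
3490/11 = 317 + 3/11 ≈ 317.27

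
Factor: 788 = 2^2 * 197^1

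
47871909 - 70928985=-23057076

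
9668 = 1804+7864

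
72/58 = 1 + 7/29 ≈ 1.24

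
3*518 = 1554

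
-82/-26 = 3+2/13 ≈ 3.15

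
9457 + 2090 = 11547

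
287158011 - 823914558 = -536756547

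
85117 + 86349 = 171466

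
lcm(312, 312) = 312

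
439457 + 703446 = 1142903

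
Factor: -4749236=-1*2^2*1187309^1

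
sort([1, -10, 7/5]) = [-10, 1, 7/5]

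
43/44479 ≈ 0.000967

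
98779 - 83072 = 15707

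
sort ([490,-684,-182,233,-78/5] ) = [-684,-182,-78/5,233,490] 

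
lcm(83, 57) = 4731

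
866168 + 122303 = 988471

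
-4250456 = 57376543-61626999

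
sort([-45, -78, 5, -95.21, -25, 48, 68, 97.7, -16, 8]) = [-95.21, -78, -45, -25, -16, 5, 8, 48, 68, 97.7]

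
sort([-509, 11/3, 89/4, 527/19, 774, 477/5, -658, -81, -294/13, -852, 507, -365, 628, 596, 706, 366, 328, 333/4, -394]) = [-852, -658, -509, -394, -365, -81, -294/13, 11/3, 89/4, 527/19, 333/4, 477/5, 328, 366, 507, 596, 628, 706, 774]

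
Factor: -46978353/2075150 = -1 * 2^(-1) * 3^3 * 5^(-2) * 7^(-3) * 11^(-2) * 401^1 * 4339^1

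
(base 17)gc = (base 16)11c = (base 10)284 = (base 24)bk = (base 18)fe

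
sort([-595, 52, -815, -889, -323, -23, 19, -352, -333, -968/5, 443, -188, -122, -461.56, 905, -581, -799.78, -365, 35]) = [-889, -815, -799.78, -595, -581, -461.56, -365, -352, -333, -323, -968/5, -188, -122, -23, 19, 35, 52, 443, 905]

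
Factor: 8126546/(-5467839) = -1*2^1*3^(-1)*13^(-1)*19^(-1)*47^(-1)*157^(-1)*4063273^1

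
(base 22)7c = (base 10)166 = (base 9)204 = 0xa6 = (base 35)4q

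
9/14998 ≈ 0.000600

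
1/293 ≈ 0.00341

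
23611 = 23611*1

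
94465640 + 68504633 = 162970273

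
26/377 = 2/29 ≈ 0.0690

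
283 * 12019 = 3401377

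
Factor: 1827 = 3^2 * 7^1 * 29^1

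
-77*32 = -2464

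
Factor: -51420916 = -1*2^2*19^1*23^2*1279^1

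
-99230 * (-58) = 5755340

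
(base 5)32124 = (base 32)23k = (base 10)2164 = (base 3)2222011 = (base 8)4164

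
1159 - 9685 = -8526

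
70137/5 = 14027+2/5 = 14027.40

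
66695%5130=5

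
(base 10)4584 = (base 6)33120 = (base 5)121314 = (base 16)11e8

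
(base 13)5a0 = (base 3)1100010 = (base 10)975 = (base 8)1717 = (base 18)303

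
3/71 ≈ 0.0423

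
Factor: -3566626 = -1 * 2^1 * 7^1 * 373^1 * 683^1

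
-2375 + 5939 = 3564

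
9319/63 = 147 + 58/63 ≈ 147.92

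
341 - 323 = 18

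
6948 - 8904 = -1956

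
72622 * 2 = 145244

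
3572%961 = 689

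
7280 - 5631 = 1649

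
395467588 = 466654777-71187189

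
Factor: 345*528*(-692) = -1*2^6*3^2*5^1*11^1*23^1*173^1 = -126054720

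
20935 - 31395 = -10460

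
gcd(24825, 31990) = 5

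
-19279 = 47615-66894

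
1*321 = 321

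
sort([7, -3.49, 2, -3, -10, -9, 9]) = [-10, -9, -3.49, -3, 2, 7, 9]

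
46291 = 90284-43993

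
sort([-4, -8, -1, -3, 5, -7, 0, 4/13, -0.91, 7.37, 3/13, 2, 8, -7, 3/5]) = [-8, -7, -7, -4, -3, -1, -0.91, 0, 3/13, 4/13, 3/5, 2, 5, 7.37, 8]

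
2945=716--2229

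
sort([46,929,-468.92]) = [-468.92,46,929]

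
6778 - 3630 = 3148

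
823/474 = 1+349/474 ≈ 1.74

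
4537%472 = 289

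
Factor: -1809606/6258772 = -1*2^(-1)*3^1*13^(-1)*37^(-1)*3253^(-1)*301601^1 = -904803/3129386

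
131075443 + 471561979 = 602637422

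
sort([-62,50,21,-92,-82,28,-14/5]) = [-92,-82,-62,-14/5,21,28,50]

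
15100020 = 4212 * 3585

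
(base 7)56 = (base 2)101001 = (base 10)41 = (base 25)1g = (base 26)1f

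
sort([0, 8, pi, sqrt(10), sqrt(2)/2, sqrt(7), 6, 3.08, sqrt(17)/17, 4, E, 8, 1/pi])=[0, sqrt(17)/17, 1/pi, sqrt(2)/2, sqrt(7), E, 3.08, pi, sqrt(10), 4, 6, 8, 8]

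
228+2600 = 2828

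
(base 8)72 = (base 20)2i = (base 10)58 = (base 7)112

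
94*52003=4888282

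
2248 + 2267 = 4515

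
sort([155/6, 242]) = [155/6, 242]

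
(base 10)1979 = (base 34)1o7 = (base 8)3673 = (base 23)3h1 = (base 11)153a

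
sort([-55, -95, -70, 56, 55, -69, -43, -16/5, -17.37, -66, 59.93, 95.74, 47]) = [-95, -70, -69, -66, -55, -43, -17.37, -16/5, 47, 55, 56, 59.93, 95.74]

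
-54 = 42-96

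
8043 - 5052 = 2991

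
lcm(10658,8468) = 618164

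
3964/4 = 991 = 991.00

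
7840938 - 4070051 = 3770887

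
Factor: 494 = 2^1 * 13^1 * 19^1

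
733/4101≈0.179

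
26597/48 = 554 + 5/48 ≈ 554.10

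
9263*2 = 18526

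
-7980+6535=-1445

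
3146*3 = 9438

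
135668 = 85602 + 50066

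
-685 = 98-783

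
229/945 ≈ 0.242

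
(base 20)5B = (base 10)111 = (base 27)43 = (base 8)157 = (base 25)4B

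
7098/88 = 3549/44 ≈ 80.66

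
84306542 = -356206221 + 440512763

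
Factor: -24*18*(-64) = 2^10*3^3 = 27648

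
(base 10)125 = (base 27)4h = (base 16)7d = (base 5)1000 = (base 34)3n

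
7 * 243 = 1701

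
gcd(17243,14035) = 401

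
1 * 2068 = 2068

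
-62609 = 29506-92115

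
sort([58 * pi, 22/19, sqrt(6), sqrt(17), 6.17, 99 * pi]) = [22/19, sqrt(6), sqrt(17), 6.17, 58 * pi, 99 * pi]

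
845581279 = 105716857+739864422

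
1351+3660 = 5011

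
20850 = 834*25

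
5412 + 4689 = 10101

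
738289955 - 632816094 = 105473861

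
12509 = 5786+6723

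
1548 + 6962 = 8510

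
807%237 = 96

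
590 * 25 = 14750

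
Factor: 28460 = 2^2*5^1*1423^1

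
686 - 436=250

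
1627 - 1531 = 96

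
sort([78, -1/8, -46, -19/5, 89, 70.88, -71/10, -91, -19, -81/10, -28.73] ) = [-91, -46, -28.73, -19, -81/10, -71/10, -19/5, -1/8, 70.88, 78, 89] 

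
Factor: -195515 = -1 * 5^1 * 39103^1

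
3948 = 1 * 3948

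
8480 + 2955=11435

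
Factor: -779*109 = -1*19^1*41^1*109^1 = -84911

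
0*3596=0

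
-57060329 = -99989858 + 42929529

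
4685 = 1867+2818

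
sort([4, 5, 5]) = [4, 5, 5]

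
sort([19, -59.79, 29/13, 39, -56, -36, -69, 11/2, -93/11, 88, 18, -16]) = [-69, -59.79, -56, -36, -16, -93/11, 29/13, 11/2, 18, 19, 39, 88]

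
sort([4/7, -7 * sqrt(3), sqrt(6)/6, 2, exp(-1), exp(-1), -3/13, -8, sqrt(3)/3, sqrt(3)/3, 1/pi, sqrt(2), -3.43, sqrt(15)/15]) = [-7 * sqrt(3), -8, -3.43, -3/13, sqrt(15)/15, 1/pi, exp(-1), exp(-1), sqrt(6)/6, 4/7, sqrt(3)/3, sqrt(3)/3, sqrt(2), 2]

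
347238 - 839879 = -492641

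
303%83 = 54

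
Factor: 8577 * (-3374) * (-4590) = 2^2 * 3^5 * 5^1 * 7^1 * 17^1 * 241^1 * 953^1 = 132829082820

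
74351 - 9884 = 64467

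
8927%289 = 257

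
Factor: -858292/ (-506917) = 2^2*229^1*541^ (-1) = 916/541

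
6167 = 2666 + 3501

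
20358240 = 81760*249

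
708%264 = 180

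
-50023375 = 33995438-84018813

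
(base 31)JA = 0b1001010111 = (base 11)4A5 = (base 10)599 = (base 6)2435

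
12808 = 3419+9389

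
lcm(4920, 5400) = 221400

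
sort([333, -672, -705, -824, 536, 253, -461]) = [-824, -705, -672, -461, 253, 333, 536]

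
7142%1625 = 642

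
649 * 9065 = 5883185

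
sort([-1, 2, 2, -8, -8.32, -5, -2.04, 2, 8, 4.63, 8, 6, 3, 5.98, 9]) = [-8.32, -8, -5, -2.04, -1, 2, 2, 2, 3, 4.63, 5.98, 6, 8, 8, 9]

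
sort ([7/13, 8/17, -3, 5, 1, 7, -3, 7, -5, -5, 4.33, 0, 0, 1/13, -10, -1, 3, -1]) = [-10, -5, -5, -3, -3, -1, -1, 0, 0, 1/13, 8/17, 7/13, 1, 3, 4.33, 5, 7, 7]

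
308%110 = 88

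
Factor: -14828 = -1 * 2^2 * 11^1 * 337^1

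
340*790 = 268600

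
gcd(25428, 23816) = 52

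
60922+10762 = 71684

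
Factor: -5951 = -1 * 11^1 * 541^1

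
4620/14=330=330.00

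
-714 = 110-824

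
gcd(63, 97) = 1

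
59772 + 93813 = 153585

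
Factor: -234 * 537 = -1 * 2^1 * 3^3 * 13^1 * 179^1 = -125658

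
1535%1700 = 1535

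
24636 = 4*6159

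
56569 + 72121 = 128690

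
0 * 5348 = 0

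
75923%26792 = 22339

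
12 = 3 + 9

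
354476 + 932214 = 1286690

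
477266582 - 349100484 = 128166098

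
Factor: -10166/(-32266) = 23^1*73^(-1) = 23/73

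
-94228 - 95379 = -189607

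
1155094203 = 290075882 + 865018321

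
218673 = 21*10413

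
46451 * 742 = 34466642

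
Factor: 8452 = 2^2 * 2113^1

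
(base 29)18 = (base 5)122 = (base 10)37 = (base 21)1g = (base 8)45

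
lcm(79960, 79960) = 79960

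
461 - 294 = 167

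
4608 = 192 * 24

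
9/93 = 3/31≈0.0968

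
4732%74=70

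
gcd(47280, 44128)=3152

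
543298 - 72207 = 471091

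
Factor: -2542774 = -1 * 2^1 * 13^2 * 7523^1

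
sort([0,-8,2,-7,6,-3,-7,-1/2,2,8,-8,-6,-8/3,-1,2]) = [-8,-8,-7,-7,-6,-3,-8/3,-1,-1/2,0,2,2,2,6,8]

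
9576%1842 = 366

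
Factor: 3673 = 3673^1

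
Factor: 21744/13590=2^3*5^(-1)=8/5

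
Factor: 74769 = 3^1*24923^1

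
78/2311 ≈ 0.0338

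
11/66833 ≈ 0.000165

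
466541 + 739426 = 1205967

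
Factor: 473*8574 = 2^1*3^1*11^1*43^1*1429^1 = 4055502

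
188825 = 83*2275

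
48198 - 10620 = 37578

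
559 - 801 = -242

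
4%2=0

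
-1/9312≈-0.000107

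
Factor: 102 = 2^1 * 3^1 * 17^1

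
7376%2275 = 551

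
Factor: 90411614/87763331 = 2^1 * 19^1 * 23^ (-1) * 2379253^1 * 3815797^ (-1)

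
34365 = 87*395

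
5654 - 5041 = 613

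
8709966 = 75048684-66338718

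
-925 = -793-132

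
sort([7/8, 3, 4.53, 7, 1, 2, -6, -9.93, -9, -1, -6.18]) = [-9.93, -9, -6.18, -6, -1, 7/8, 1, 2, 3, 4.53, 7]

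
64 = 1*64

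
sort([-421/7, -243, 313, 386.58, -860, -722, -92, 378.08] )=[-860, -722, -243, -92, -421/7, 313, 378.08, 386.58] 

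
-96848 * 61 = -5907728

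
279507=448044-168537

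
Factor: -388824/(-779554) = 2^2 * 3^1 * 17^1 * 409^(-1) = 204/409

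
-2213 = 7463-9676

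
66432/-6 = -11072 = -11072.00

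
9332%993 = 395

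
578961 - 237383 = 341578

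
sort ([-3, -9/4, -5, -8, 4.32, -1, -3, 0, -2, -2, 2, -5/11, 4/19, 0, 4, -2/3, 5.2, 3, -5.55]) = [-8, -5.55, -5, -3, -3, -9/4, -2, -2, -1, -2/3, -5/11, 0, 0, 4/19, 2, 3, 4, 4.32, 5.2]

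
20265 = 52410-32145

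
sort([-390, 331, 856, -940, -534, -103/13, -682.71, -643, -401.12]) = [-940, -682.71, -643, -534, -401.12, -390, -103/13, 331, 856]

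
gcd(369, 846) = 9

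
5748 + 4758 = 10506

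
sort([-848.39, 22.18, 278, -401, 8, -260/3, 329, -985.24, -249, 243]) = [-985.24, -848.39, -401, -249, -260/3, 8, 22.18, 243, 278, 329]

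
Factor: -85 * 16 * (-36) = 2^6 * 3^2 * 5^1 * 17^1 = 48960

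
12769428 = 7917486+4851942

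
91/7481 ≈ 0.0122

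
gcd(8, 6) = 2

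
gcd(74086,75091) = 1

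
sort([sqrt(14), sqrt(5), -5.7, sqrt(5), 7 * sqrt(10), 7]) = [-5.7, sqrt(5), sqrt(5), sqrt(14), 7, 7 * sqrt(10)]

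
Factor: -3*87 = -1*3^2*29^1 = -261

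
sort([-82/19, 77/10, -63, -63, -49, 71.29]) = [-63, -63, -49, -82/19, 77/10, 71.29]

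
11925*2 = 23850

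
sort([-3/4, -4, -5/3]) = [-4, -5/3, -3/4]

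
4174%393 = 244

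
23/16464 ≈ 0.00140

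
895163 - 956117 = -60954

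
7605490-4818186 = 2787304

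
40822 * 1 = 40822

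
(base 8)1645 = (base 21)229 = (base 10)933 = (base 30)113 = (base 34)rf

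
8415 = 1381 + 7034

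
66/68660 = 33/34330 ≈ 0.000961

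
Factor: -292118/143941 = -1*2^1*7^(-1)*20563^(-1)*146059^1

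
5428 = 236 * 23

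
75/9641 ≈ 0.00778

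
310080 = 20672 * 15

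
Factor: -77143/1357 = -1*11^1*23^(-1)*59^(-1)*7013^1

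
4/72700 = 1/18175 ≈ 0.0000550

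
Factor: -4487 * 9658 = -1 * 2^1 * 7^1 * 11^1 * 439^1 * 641^1 = -43335446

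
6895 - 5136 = 1759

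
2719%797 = 328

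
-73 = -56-17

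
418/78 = 5 + 14/39 ≈ 5.36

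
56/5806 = 28/2903 ≈ 0.00965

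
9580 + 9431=19011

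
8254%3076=2102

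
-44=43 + -87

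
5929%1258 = 897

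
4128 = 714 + 3414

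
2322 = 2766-444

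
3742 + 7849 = 11591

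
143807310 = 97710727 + 46096583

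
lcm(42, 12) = 84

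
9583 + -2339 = 7244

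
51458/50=1029 + 4/25=1029.16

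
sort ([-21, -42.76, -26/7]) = [-42.76, -21, -26/7]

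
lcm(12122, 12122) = 12122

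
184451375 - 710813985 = -526362610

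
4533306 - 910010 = 3623296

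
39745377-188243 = 39557134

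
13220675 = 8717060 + 4503615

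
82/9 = 9+1/9 ≈ 9.11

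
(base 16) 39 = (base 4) 321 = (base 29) 1s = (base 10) 57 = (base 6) 133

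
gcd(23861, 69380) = 1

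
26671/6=4445+1/6 ≈ 4445.17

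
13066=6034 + 7032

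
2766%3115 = 2766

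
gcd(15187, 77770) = 1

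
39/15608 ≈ 0.00250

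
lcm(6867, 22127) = 199143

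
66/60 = 11/10 = 1.10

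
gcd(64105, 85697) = 1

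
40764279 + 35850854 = 76615133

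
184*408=75072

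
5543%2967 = 2576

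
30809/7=4401 + 2/7 ≈ 4401.29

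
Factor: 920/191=2^3*5^1*23^1*191^(-1)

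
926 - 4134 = -3208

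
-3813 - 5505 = -9318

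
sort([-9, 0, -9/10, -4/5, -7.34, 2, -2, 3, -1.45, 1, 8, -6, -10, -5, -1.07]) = [-10, -9, -7.34, -6, -5, -2, -1.45, -1.07, -9/10, -4/5, 0, 1, 2, 3, 8]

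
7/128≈0.0547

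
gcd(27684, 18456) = 9228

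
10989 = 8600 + 2389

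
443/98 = 4 + 51/98 ≈ 4.52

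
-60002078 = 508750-60510828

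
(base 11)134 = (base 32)4u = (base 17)95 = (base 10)158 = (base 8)236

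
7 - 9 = -2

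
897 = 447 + 450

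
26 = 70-44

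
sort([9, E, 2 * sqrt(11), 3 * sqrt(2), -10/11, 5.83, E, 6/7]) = [-10/11, 6/7, E, E, 3 * sqrt(2), 5.83, 2 * sqrt(11), 9]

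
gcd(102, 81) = 3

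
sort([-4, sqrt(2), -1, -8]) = [-8, -4, -1, sqrt(2)]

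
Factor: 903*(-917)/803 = -1*3^1*7^2*11^(-1)*43^1*73^(-1)*131^1 = -828051/803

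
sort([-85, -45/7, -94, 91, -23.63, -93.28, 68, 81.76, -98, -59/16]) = [-98, -94, -93.28, -85, -23.63, -45/7, -59/16, 68, 81.76, 91]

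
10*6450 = 64500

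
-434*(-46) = 19964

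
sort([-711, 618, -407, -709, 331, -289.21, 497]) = [-711, -709, -407, -289.21, 331, 497, 618]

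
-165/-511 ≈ 0.323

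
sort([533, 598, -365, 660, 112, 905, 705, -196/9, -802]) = [-802, -365, -196/9, 112, 533, 598, 660, 705, 905]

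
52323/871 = 60+63/871 ≈ 60.07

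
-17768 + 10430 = -7338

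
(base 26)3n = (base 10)101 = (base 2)1100101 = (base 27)3k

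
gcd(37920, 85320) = 9480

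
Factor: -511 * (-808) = 2^3 * 7^1 * 73^1 * 101^1 = 412888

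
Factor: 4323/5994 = 2^(-1)*3^(-3)*11^1*37^(-1)*131^1 = 1441/1998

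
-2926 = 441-3367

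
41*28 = 1148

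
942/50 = 471/25 = 18.84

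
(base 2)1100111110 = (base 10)830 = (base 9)1122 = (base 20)21a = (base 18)2a2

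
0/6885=0=0.00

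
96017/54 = 1778 + 5/54 ≈ 1778.09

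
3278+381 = 3659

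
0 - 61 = -61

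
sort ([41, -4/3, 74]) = [-4/3, 41, 74]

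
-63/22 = -2 - 19/22 ≈ -2.86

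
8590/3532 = 4295/1766 ≈ 2.43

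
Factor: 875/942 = 2^(-1)*3^(-1)*5^3*7^1*157^(-1)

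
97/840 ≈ 0.115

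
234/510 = 39/85 ≈ 0.459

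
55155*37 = 2040735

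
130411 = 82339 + 48072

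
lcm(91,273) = 273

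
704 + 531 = 1235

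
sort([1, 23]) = [1, 23]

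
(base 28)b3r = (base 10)8735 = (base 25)doa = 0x221f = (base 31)92o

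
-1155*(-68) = 78540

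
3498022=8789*398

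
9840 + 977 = 10817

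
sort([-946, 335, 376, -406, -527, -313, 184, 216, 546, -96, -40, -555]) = [-946, -555, -527, -406, -313, -96, -40, 184, 216, 335, 376, 546]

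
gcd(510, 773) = 1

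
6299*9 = 56691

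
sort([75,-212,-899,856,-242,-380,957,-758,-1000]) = [-1000,-899,-758,-380,-242,-212,75,856,957]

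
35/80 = 7/16≈0.438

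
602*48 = 28896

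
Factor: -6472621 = -1 * 6472621^1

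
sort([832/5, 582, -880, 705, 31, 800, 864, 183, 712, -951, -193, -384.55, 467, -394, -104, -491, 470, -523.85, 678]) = [-951, -880, -523.85, -491, -394, -384.55, -193, -104, 31, 832/5, 183, 467, 470, 582, 678, 705, 712, 800, 864]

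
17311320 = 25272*685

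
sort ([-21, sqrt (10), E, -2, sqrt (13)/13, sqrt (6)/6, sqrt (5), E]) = [-21, -2, sqrt (13)/13, sqrt (6)/6, sqrt (5), E, E, sqrt (10)]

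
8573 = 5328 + 3245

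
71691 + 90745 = 162436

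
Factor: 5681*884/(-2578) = -1*2^1*13^2*17^1*19^1*23^1*1289^(-1) = -2511002/1289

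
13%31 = 13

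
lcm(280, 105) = 840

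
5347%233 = 221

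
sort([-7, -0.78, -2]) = [-7, -2, -0.78]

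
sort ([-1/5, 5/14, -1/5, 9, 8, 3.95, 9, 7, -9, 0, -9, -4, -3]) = [-9, -9, -4, -3, -1/5, -1/5, 0, 5/14, 3.95, 7, 8, 9, 9]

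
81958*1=81958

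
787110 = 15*52474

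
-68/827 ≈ -0.0822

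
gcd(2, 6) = 2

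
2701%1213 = 275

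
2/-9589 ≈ -0.000209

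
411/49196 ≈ 0.00835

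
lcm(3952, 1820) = 138320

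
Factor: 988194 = 2^1 * 3^1 * 109^1 * 1511^1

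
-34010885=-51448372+17437487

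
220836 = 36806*6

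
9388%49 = 29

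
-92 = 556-648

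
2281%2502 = 2281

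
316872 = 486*652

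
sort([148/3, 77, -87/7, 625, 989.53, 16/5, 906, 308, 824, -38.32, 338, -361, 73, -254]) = [-361, -254, -38.32, -87/7, 16/5, 148/3, 73, 77, 308, 338, 625, 824, 906, 989.53]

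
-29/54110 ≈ -0.000536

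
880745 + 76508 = 957253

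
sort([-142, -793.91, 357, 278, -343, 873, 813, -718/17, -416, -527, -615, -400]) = [-793.91, -615, -527, -416, -400, -343, -142, -718/17, 278, 357, 813, 873]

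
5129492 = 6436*797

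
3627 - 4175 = -548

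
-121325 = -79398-41927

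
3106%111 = 109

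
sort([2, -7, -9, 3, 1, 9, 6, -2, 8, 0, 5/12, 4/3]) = [-9, -7, -2, 0, 5/12, 1, 4/3, 2, 3, 6, 8, 9]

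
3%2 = 1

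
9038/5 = 1807 + 3/5 = 1807.60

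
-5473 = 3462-8935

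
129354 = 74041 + 55313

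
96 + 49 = 145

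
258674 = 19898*13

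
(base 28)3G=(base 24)44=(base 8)144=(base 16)64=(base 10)100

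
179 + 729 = 908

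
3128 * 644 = 2014432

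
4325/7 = 617 + 6/7 ≈ 617.86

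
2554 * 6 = 15324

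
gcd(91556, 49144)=4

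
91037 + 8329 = 99366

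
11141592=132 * 84406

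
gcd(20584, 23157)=2573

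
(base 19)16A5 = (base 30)A7A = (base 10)9220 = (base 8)22004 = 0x2404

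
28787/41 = 702+5/41≈702.12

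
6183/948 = 2061/316 ≈ 6.52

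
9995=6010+3985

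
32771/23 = 1424+19/23 ≈ 1424.83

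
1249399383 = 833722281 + 415677102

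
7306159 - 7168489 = 137670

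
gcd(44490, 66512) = 2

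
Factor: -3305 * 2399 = -1 * 5^1 * 661^1 * 2399^1 = -7928695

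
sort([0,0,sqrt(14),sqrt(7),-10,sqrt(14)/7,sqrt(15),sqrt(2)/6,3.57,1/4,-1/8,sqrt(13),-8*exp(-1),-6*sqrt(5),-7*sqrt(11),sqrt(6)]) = [-7*sqrt(11),-6*sqrt(5),-10,-8*exp(-1),-1/8,0,0,sqrt(2)/6,1/4,sqrt(14)/7,sqrt(6),sqrt(7),3.57,sqrt(13),sqrt(14),sqrt(15)]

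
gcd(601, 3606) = 601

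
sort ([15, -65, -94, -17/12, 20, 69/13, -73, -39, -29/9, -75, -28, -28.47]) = [-94, -75, -73, -65, -39, -28.47, -28, -29/9, -17/12, 69/13, 15, 20]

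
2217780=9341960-7124180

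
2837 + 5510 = 8347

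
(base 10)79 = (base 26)31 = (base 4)1033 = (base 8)117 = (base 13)61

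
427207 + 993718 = 1420925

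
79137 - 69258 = 9879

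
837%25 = 12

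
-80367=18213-98580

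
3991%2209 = 1782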